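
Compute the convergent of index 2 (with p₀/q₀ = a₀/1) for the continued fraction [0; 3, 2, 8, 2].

2/7

Using pₖ = aₖpₖ₋₁ + pₖ₋₂, qₖ = aₖqₖ₋₁ + qₖ₋₂ (with p₋₁=1, p₋₂=0, q₋₁=0, q₋₂=1):
  k=0: a=0, p=0, q=1
  k=1: a=3, p=1, q=3
  k=2: a=2, p=2, q=7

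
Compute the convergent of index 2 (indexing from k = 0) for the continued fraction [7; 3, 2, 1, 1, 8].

51/7

Using pₖ = aₖpₖ₋₁ + pₖ₋₂, qₖ = aₖqₖ₋₁ + qₖ₋₂ (with p₋₁=1, p₋₂=0, q₋₁=0, q₋₂=1):
  k=0: a=7, p=7, q=1
  k=1: a=3, p=22, q=3
  k=2: a=2, p=51, q=7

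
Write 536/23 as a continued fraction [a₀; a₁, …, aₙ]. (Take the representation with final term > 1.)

[23; 3, 3, 2]

536 = 23×23 + 7
23 = 3×7 + 2
7 = 3×2 + 1
2 = 2×1 + 0  (stop)
So 536/23 = [23; 3, 3, 2].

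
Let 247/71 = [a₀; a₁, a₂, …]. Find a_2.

247 = 3·71 + 34   →  a_0 = 3
71 = 2·34 + 3   →  a_1 = 2
34 = 11·3 + 1   →  a_2 = 11

11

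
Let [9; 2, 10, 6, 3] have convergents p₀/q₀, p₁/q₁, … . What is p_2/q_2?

199/21

Using pₖ = aₖpₖ₋₁ + pₖ₋₂, qₖ = aₖqₖ₋₁ + qₖ₋₂ (with p₋₁=1, p₋₂=0, q₋₁=0, q₋₂=1):
  k=0: a=9, p=9, q=1
  k=1: a=2, p=19, q=2
  k=2: a=10, p=199, q=21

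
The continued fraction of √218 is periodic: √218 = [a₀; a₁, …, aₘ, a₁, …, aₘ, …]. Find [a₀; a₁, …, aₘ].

a₀ = ⌊√218⌋ = 14.
With m₀=0, d₀=1 and mₖ₊₁ = dₖaₖ − mₖ, dₖ₊₁ = (n − mₖ₊₁²)/dₖ, aₖ₊₁ = ⌊(a₀+mₖ₊₁)/dₖ₊₁⌋:
  k=1: m=14, d=22, a=1
  k=2: m=8, d=7, a=3
  k=3: m=13, d=7, a=3
  k=4: m=8, d=22, a=1
  k=5: m=14, d=1, a=28
d=1 and a=2a₀=28 at k=5, so the next step gives (m, d) = (14, 22) again — its k=1 value — and the period has length 5.

[14; 1, 3, 3, 1, 28]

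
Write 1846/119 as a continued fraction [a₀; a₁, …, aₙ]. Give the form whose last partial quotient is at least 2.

1846 = 15*119 + 61
119 = 1*61 + 58
61 = 1*58 + 3
58 = 19*3 + 1
3 = 3*1 + 0  (stop)
So 1846/119 = [15; 1, 1, 19, 3].

[15; 1, 1, 19, 3]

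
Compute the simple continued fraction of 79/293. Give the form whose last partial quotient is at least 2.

79 = 0*293 + 79
293 = 3*79 + 56
79 = 1*56 + 23
56 = 2*23 + 10
23 = 2*10 + 3
10 = 3*3 + 1
3 = 3*1 + 0  (stop)
So 79/293 = [0; 3, 1, 2, 2, 3, 3].

[0; 3, 1, 2, 2, 3, 3]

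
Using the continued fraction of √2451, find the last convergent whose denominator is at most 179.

6535/132

√2451 = [49; 1, 1, 32, 1, 1, 98, …] (period length 6).
Convergents:
  p_0/q_0 = 49/1
  p_1/q_1 = 50/1
  p_2/q_2 = 99/2
  p_3/q_3 = 3218/65
  p_4/q_4 = 3317/67
  p_5/q_5 = 6535/132
  p_6/q_6 = 643747/13003
q_5 = 132 ≤ 179 < 13003 = q_6, so the answer is 6535/132.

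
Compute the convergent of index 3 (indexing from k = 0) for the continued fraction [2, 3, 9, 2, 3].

Using pₖ = aₖpₖ₋₁ + pₖ₋₂, qₖ = aₖqₖ₋₁ + qₖ₋₂ (with p₋₁=1, p₋₂=0, q₋₁=0, q₋₂=1):
  k=0: a=2, p=2, q=1
  k=1: a=3, p=7, q=3
  k=2: a=9, p=65, q=28
  k=3: a=2, p=137, q=59

137/59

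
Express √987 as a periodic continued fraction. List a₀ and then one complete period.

a₀ = ⌊√987⌋ = 31.

[31; 2, 2, 2, 62]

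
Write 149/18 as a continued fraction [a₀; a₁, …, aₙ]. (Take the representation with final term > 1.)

[8; 3, 1, 1, 2]

149 = 8·18 + 5
18 = 3·5 + 3
5 = 1·3 + 2
3 = 1·2 + 1
2 = 2·1 + 0  (stop)
So 149/18 = [8; 3, 1, 1, 2].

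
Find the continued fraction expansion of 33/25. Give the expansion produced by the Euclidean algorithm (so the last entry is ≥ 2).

33 = 1*25 + 8
25 = 3*8 + 1
8 = 8*1 + 0  (stop)
So 33/25 = [1; 3, 8].

[1; 3, 8]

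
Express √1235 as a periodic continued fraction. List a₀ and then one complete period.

[35; 7, 70]

a₀ = ⌊√1235⌋ = 35.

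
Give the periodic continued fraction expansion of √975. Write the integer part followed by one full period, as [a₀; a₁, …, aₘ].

[31; 4, 2, 4, 62]

a₀ = ⌊√975⌋ = 31.
With m₀=0, d₀=1 and mₖ₊₁ = dₖaₖ − mₖ, dₖ₊₁ = (n − mₖ₊₁²)/dₖ, aₖ₊₁ = ⌊(a₀+mₖ₊₁)/dₖ₊₁⌋:
  k=1: m=31, d=14, a=4
  k=2: m=25, d=25, a=2
  k=3: m=25, d=14, a=4
  k=4: m=31, d=1, a=62
d=1 and a=2a₀=62 at k=4, so the next step gives (m, d) = (31, 14) again — its k=1 value — and the period has length 4.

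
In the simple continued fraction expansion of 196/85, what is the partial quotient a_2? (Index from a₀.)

3

196 = 2·85 + 26   →  a_0 = 2
85 = 3·26 + 7   →  a_1 = 3
26 = 3·7 + 5   →  a_2 = 3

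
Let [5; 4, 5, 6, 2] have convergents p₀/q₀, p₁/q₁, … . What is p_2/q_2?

110/21

Using pₖ = aₖpₖ₋₁ + pₖ₋₂, qₖ = aₖqₖ₋₁ + qₖ₋₂ (with p₋₁=1, p₋₂=0, q₋₁=0, q₋₂=1):
  k=0: a=5, p=5, q=1
  k=1: a=4, p=21, q=4
  k=2: a=5, p=110, q=21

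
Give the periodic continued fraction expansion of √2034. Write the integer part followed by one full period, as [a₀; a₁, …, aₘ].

a₀ = ⌊√2034⌋ = 45.
With m₀=0, d₀=1 and mₖ₊₁ = dₖaₖ − mₖ, dₖ₊₁ = (n − mₖ₊₁²)/dₖ, aₖ₊₁ = ⌊(a₀+mₖ₊₁)/dₖ₊₁⌋:
  k=1: m=45, d=9, a=10
  k=2: m=45, d=1, a=90
d=1 and a=2a₀=90 at k=2, so the next step gives (m, d) = (45, 9) again — its k=1 value — and the period has length 2.

[45; 10, 90]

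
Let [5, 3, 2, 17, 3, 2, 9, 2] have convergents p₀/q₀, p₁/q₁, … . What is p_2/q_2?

37/7

Using pₖ = aₖpₖ₋₁ + pₖ₋₂, qₖ = aₖqₖ₋₁ + qₖ₋₂ (with p₋₁=1, p₋₂=0, q₋₁=0, q₋₂=1):
  k=0: a=5, p=5, q=1
  k=1: a=3, p=16, q=3
  k=2: a=2, p=37, q=7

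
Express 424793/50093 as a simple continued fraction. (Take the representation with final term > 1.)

[8; 2, 12, 18, 3, 3, 3, 3]

424793 = 8×50093 + 24049
50093 = 2×24049 + 1995
24049 = 12×1995 + 109
1995 = 18×109 + 33
109 = 3×33 + 10
33 = 3×10 + 3
10 = 3×3 + 1
3 = 3×1 + 0  (stop)
So 424793/50093 = [8; 2, 12, 18, 3, 3, 3, 3].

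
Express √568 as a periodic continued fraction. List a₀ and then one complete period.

[23; 1, 4, 1, 46]

a₀ = ⌊√568⌋ = 23.
With m₀=0, d₀=1 and mₖ₊₁ = dₖaₖ − mₖ, dₖ₊₁ = (n − mₖ₊₁²)/dₖ, aₖ₊₁ = ⌊(a₀+mₖ₊₁)/dₖ₊₁⌋:
  k=1: m=23, d=39, a=1
  k=2: m=16, d=8, a=4
  k=3: m=16, d=39, a=1
  k=4: m=23, d=1, a=46
d=1 and a=2a₀=46 at k=4, so the next step gives (m, d) = (23, 39) again — its k=1 value — and the period has length 4.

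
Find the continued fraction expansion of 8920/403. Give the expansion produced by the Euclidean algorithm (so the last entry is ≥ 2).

8920 = 22×403 + 54
403 = 7×54 + 25
54 = 2×25 + 4
25 = 6×4 + 1
4 = 4×1 + 0  (stop)
So 8920/403 = [22; 7, 2, 6, 4].

[22; 7, 2, 6, 4]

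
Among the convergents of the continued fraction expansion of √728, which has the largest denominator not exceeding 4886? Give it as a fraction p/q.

√728 = [26; 1, 52, …] (period length 2).
Convergents:
  p_0/q_0 = 26/1
  p_1/q_1 = 27/1
  p_2/q_2 = 1430/53
  p_3/q_3 = 1457/54
  p_4/q_4 = 77194/2861
  p_5/q_5 = 78651/2915
  p_6/q_6 = 4167046/154441
q_5 = 2915 ≤ 4886 < 154441 = q_6, so the answer is 78651/2915.

78651/2915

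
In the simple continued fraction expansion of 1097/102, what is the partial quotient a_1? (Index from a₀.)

1097 = 10·102 + 77   →  a_0 = 10
102 = 1·77 + 25   →  a_1 = 1

1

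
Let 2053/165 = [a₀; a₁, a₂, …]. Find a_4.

2053 = 12·165 + 73   →  a_0 = 12
165 = 2·73 + 19   →  a_1 = 2
73 = 3·19 + 16   →  a_2 = 3
19 = 1·16 + 3   →  a_3 = 1
16 = 5·3 + 1   →  a_4 = 5

5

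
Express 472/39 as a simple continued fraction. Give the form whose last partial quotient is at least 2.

472 = 12*39 + 4
39 = 9*4 + 3
4 = 1*3 + 1
3 = 3*1 + 0  (stop)
So 472/39 = [12; 9, 1, 3].

[12; 9, 1, 3]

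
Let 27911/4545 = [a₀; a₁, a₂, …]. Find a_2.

27911 = 6·4545 + 641   →  a_0 = 6
4545 = 7·641 + 58   →  a_1 = 7
641 = 11·58 + 3   →  a_2 = 11

11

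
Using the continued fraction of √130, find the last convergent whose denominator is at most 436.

√130 = [11; 2, 2, 22, …] (period length 3).
Convergents:
  p_0/q_0 = 11/1
  p_1/q_1 = 23/2
  p_2/q_2 = 57/5
  p_3/q_3 = 1277/112
  p_4/q_4 = 2611/229
  p_5/q_5 = 6499/570
q_4 = 229 ≤ 436 < 570 = q_5, so the answer is 2611/229.

2611/229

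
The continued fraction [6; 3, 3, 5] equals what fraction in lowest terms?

Using pₖ = aₖpₖ₋₁ + pₖ₋₂ and qₖ = aₖqₖ₋₁ + qₖ₋₂:
  k=0: a=6, p=6, q=1
  k=1: a=3, p=19, q=3
  k=2: a=3, p=63, q=10
  k=3: a=5, p=334, q=53

334/53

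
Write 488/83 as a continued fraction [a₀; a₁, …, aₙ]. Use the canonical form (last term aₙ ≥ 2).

488 = 5·83 + 73
83 = 1·73 + 10
73 = 7·10 + 3
10 = 3·3 + 1
3 = 3·1 + 0  (stop)
So 488/83 = [5; 1, 7, 3, 3].

[5; 1, 7, 3, 3]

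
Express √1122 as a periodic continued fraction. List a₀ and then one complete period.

a₀ = ⌊√1122⌋ = 33.
With m₀=0, d₀=1 and mₖ₊₁ = dₖaₖ − mₖ, dₖ₊₁ = (n − mₖ₊₁²)/dₖ, aₖ₊₁ = ⌊(a₀+mₖ₊₁)/dₖ₊₁⌋:
  k=1: m=33, d=33, a=2
  k=2: m=33, d=1, a=66
d=1 and a=2a₀=66 at k=2, so the next step gives (m, d) = (33, 33) again — its k=1 value — and the period has length 2.

[33; 2, 66]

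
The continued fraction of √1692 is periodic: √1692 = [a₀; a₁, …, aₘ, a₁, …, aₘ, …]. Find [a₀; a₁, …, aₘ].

a₀ = ⌊√1692⌋ = 41.

[41; 7, 2, 7, 82]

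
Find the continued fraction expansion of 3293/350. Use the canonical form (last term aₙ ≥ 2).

[9; 2, 2, 4, 3, 1, 3]

3293 = 9·350 + 143
350 = 2·143 + 64
143 = 2·64 + 15
64 = 4·15 + 4
15 = 3·4 + 3
4 = 1·3 + 1
3 = 3·1 + 0  (stop)
So 3293/350 = [9; 2, 2, 4, 3, 1, 3].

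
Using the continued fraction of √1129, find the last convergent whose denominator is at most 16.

168/5

√1129 = [33; 1, 1, 1, 1, 66, …] (period length 5).
Convergents:
  p_0/q_0 = 33/1
  p_1/q_1 = 34/1
  p_2/q_2 = 67/2
  p_3/q_3 = 101/3
  p_4/q_4 = 168/5
  p_5/q_5 = 11189/333
q_4 = 5 ≤ 16 < 333 = q_5, so the answer is 168/5.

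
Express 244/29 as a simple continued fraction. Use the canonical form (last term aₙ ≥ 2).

244 = 8×29 + 12
29 = 2×12 + 5
12 = 2×5 + 2
5 = 2×2 + 1
2 = 2×1 + 0  (stop)
So 244/29 = [8; 2, 2, 2, 2].

[8; 2, 2, 2, 2]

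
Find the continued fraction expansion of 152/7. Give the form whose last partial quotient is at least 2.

[21; 1, 2, 2]

152 = 21×7 + 5
7 = 1×5 + 2
5 = 2×2 + 1
2 = 2×1 + 0  (stop)
So 152/7 = [21; 1, 2, 2].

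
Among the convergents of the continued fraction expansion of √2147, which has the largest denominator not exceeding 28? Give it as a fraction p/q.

√2147 = [46; 2, 1, 45, 1, 2, 92, …] (period length 6).
Convergents:
  p_0/q_0 = 46/1
  p_1/q_1 = 93/2
  p_2/q_2 = 139/3
  p_3/q_3 = 6348/137
q_2 = 3 ≤ 28 < 137 = q_3, so the answer is 139/3.

139/3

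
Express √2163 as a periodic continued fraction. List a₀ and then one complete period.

a₀ = ⌊√2163⌋ = 46.
With m₀=0, d₀=1 and mₖ₊₁ = dₖaₖ − mₖ, dₖ₊₁ = (n − mₖ₊₁²)/dₖ, aₖ₊₁ = ⌊(a₀+mₖ₊₁)/dₖ₊₁⌋:
  k=1: m=46, d=47, a=1
  k=2: m=1, d=46, a=1
  k=3: m=45, d=3, a=30
  k=4: m=45, d=46, a=1
  k=5: m=1, d=47, a=1
  k=6: m=46, d=1, a=92
d=1 and a=2a₀=92 at k=6, so the next step gives (m, d) = (46, 47) again — its k=1 value — and the period has length 6.

[46; 1, 1, 30, 1, 1, 92]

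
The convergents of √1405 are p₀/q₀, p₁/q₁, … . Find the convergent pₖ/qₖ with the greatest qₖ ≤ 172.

2249/60

√1405 = [37; 2, 14, 2, 74, …] (period length 4).
Convergents:
  p_0/q_0 = 37/1
  p_1/q_1 = 75/2
  p_2/q_2 = 1087/29
  p_3/q_3 = 2249/60
  p_4/q_4 = 167513/4469
q_3 = 60 ≤ 172 < 4469 = q_4, so the answer is 2249/60.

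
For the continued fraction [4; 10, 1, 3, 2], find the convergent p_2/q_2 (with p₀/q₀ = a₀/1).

45/11

Using pₖ = aₖpₖ₋₁ + pₖ₋₂, qₖ = aₖqₖ₋₁ + qₖ₋₂ (with p₋₁=1, p₋₂=0, q₋₁=0, q₋₂=1):
  k=0: a=4, p=4, q=1
  k=1: a=10, p=41, q=10
  k=2: a=1, p=45, q=11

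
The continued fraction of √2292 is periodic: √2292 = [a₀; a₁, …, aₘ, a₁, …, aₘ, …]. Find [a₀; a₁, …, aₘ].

a₀ = ⌊√2292⌋ = 47.
With m₀=0, d₀=1 and mₖ₊₁ = dₖaₖ − mₖ, dₖ₊₁ = (n − mₖ₊₁²)/dₖ, aₖ₊₁ = ⌊(a₀+mₖ₊₁)/dₖ₊₁⌋:
  k=1: m=47, d=83, a=1
  k=2: m=36, d=12, a=6
  k=3: m=36, d=83, a=1
  k=4: m=47, d=1, a=94
d=1 and a=2a₀=94 at k=4, so the next step gives (m, d) = (47, 83) again — its k=1 value — and the period has length 4.

[47; 1, 6, 1, 94]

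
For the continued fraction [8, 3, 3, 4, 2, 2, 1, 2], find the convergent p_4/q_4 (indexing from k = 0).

Using pₖ = aₖpₖ₋₁ + pₖ₋₂, qₖ = aₖqₖ₋₁ + qₖ₋₂ (with p₋₁=1, p₋₂=0, q₋₁=0, q₋₂=1):
  k=0: a=8, p=8, q=1
  k=1: a=3, p=25, q=3
  k=2: a=3, p=83, q=10
  k=3: a=4, p=357, q=43
  k=4: a=2, p=797, q=96

797/96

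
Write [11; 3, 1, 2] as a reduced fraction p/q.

Using pₖ = aₖpₖ₋₁ + pₖ₋₂ and qₖ = aₖqₖ₋₁ + qₖ₋₂:
  k=0: a=11, p=11, q=1
  k=1: a=3, p=34, q=3
  k=2: a=1, p=45, q=4
  k=3: a=2, p=124, q=11

124/11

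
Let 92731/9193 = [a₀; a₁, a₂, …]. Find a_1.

11

92731 = 10·9193 + 801   →  a_0 = 10
9193 = 11·801 + 382   →  a_1 = 11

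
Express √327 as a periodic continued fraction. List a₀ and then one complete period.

[18; 12, 36]

a₀ = ⌊√327⌋ = 18.
With m₀=0, d₀=1 and mₖ₊₁ = dₖaₖ − mₖ, dₖ₊₁ = (n − mₖ₊₁²)/dₖ, aₖ₊₁ = ⌊(a₀+mₖ₊₁)/dₖ₊₁⌋:
  k=1: m=18, d=3, a=12
  k=2: m=18, d=1, a=36
d=1 and a=2a₀=36 at k=2, so the next step gives (m, d) = (18, 3) again — its k=1 value — and the period has length 2.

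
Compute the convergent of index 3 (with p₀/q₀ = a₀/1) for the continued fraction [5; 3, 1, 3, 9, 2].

Using pₖ = aₖpₖ₋₁ + pₖ₋₂, qₖ = aₖqₖ₋₁ + qₖ₋₂ (with p₋₁=1, p₋₂=0, q₋₁=0, q₋₂=1):
  k=0: a=5, p=5, q=1
  k=1: a=3, p=16, q=3
  k=2: a=1, p=21, q=4
  k=3: a=3, p=79, q=15

79/15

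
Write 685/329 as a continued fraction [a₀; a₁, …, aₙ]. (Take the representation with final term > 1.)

685 = 2·329 + 27
329 = 12·27 + 5
27 = 5·5 + 2
5 = 2·2 + 1
2 = 2·1 + 0  (stop)
So 685/329 = [2; 12, 5, 2, 2].

[2; 12, 5, 2, 2]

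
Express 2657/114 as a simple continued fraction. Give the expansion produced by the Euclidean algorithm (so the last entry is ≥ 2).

2657 = 23·114 + 35
114 = 3·35 + 9
35 = 3·9 + 8
9 = 1·8 + 1
8 = 8·1 + 0  (stop)
So 2657/114 = [23; 3, 3, 1, 8].

[23; 3, 3, 1, 8]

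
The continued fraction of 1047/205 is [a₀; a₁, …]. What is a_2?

3

1047 = 5·205 + 22   →  a_0 = 5
205 = 9·22 + 7   →  a_1 = 9
22 = 3·7 + 1   →  a_2 = 3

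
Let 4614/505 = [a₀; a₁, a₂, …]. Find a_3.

7

4614 = 9·505 + 69   →  a_0 = 9
505 = 7·69 + 22   →  a_1 = 7
69 = 3·22 + 3   →  a_2 = 3
22 = 7·3 + 1   →  a_3 = 7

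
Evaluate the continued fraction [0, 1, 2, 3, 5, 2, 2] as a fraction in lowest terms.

199/285

Fold from the inside: start with 2/1.
  2 + 1/2 = 5/2
  5 + 2/5 = 27/5
  3 + 5/27 = 86/27
  2 + 27/86 = 199/86
  1 + 86/199 = 285/199
  0 + 199/285 = 199/285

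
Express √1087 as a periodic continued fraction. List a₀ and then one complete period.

[32; 1, 31, 1, 64]

a₀ = ⌊√1087⌋ = 32.
With m₀=0, d₀=1 and mₖ₊₁ = dₖaₖ − mₖ, dₖ₊₁ = (n − mₖ₊₁²)/dₖ, aₖ₊₁ = ⌊(a₀+mₖ₊₁)/dₖ₊₁⌋:
  k=1: m=32, d=63, a=1
  k=2: m=31, d=2, a=31
  k=3: m=31, d=63, a=1
  k=4: m=32, d=1, a=64
d=1 and a=2a₀=64 at k=4, so the next step gives (m, d) = (32, 63) again — its k=1 value — and the period has length 4.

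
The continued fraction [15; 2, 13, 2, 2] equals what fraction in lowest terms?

Fold from the inside: start with 2/1.
  2 + 1/2 = 5/2
  13 + 2/5 = 67/5
  2 + 5/67 = 139/67
  15 + 67/139 = 2152/139

2152/139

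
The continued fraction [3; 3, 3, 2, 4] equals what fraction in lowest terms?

Fold from the inside: start with 4/1.
  2 + 1/4 = 9/4
  3 + 4/9 = 31/9
  3 + 9/31 = 102/31
  3 + 31/102 = 337/102

337/102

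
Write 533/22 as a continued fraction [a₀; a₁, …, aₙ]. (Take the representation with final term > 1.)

[24; 4, 2, 2]

533 = 24×22 + 5
22 = 4×5 + 2
5 = 2×2 + 1
2 = 2×1 + 0  (stop)
So 533/22 = [24; 4, 2, 2].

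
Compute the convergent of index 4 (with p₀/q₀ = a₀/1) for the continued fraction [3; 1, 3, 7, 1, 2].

Using pₖ = aₖpₖ₋₁ + pₖ₋₂, qₖ = aₖqₖ₋₁ + qₖ₋₂ (with p₋₁=1, p₋₂=0, q₋₁=0, q₋₂=1):
  k=0: a=3, p=3, q=1
  k=1: a=1, p=4, q=1
  k=2: a=3, p=15, q=4
  k=3: a=7, p=109, q=29
  k=4: a=1, p=124, q=33

124/33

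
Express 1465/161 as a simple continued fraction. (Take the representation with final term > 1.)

[9; 10, 16]

1465 = 9×161 + 16
161 = 10×16 + 1
16 = 16×1 + 0  (stop)
So 1465/161 = [9; 10, 16].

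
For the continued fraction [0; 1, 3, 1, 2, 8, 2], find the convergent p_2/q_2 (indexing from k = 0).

Using pₖ = aₖpₖ₋₁ + pₖ₋₂, qₖ = aₖqₖ₋₁ + qₖ₋₂ (with p₋₁=1, p₋₂=0, q₋₁=0, q₋₂=1):
  k=0: a=0, p=0, q=1
  k=1: a=1, p=1, q=1
  k=2: a=3, p=3, q=4

3/4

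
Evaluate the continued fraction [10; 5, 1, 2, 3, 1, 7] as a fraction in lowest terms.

Fold from the inside: start with 7/1.
  1 + 1/7 = 8/7
  3 + 7/8 = 31/8
  2 + 8/31 = 70/31
  1 + 31/70 = 101/70
  5 + 70/101 = 575/101
  10 + 101/575 = 5851/575

5851/575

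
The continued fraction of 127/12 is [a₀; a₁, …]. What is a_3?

2

127 = 10·12 + 7   →  a_0 = 10
12 = 1·7 + 5   →  a_1 = 1
7 = 1·5 + 2   →  a_2 = 1
5 = 2·2 + 1   →  a_3 = 2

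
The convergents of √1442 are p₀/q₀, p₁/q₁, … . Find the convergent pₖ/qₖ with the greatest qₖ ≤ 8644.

√1442 = [37; 1, 36, 1, 74, …] (period length 4).
Convergents:
  p_0/q_0 = 37/1
  p_1/q_1 = 38/1
  p_2/q_2 = 1405/37
  p_3/q_3 = 1443/38
  p_4/q_4 = 108187/2849
  p_5/q_5 = 109630/2887
  p_6/q_6 = 4054867/106781
q_5 = 2887 ≤ 8644 < 106781 = q_6, so the answer is 109630/2887.

109630/2887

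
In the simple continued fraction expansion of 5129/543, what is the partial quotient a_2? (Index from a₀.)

4

5129 = 9·543 + 242   →  a_0 = 9
543 = 2·242 + 59   →  a_1 = 2
242 = 4·59 + 6   →  a_2 = 4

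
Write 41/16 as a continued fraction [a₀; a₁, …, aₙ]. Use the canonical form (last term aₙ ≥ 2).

[2; 1, 1, 3, 2]

41 = 2·16 + 9
16 = 1·9 + 7
9 = 1·7 + 2
7 = 3·2 + 1
2 = 2·1 + 0  (stop)
So 41/16 = [2; 1, 1, 3, 2].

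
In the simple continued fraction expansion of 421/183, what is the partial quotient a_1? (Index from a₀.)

421 = 2·183 + 55   →  a_0 = 2
183 = 3·55 + 18   →  a_1 = 3

3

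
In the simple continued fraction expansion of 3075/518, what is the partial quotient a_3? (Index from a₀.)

1

3075 = 5·518 + 485   →  a_0 = 5
518 = 1·485 + 33   →  a_1 = 1
485 = 14·33 + 23   →  a_2 = 14
33 = 1·23 + 10   →  a_3 = 1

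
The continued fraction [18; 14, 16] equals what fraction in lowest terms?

Fold from the inside: start with 16/1.
  14 + 1/16 = 225/16
  18 + 16/225 = 4066/225

4066/225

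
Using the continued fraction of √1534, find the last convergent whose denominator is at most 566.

18369/469

√1534 = [39; 6, 78, …] (period length 2).
Convergents:
  p_0/q_0 = 39/1
  p_1/q_1 = 235/6
  p_2/q_2 = 18369/469
  p_3/q_3 = 110449/2820
q_2 = 469 ≤ 566 < 2820 = q_3, so the answer is 18369/469.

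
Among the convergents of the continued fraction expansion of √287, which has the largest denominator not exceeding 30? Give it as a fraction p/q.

288/17

√287 = [16; 1, 15, 1, 32, …] (period length 4).
Convergents:
  p_0/q_0 = 16/1
  p_1/q_1 = 17/1
  p_2/q_2 = 271/16
  p_3/q_3 = 288/17
  p_4/q_4 = 9487/560
q_3 = 17 ≤ 30 < 560 = q_4, so the answer is 288/17.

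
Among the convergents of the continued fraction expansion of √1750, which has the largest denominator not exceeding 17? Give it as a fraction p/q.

251/6

√1750 = [41; 1, 4, 1, 82, …] (period length 4).
Convergents:
  p_0/q_0 = 41/1
  p_1/q_1 = 42/1
  p_2/q_2 = 209/5
  p_3/q_3 = 251/6
  p_4/q_4 = 20791/497
q_3 = 6 ≤ 17 < 497 = q_4, so the answer is 251/6.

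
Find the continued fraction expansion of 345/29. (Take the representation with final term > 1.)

[11; 1, 8, 1, 2]

345 = 11×29 + 26
29 = 1×26 + 3
26 = 8×3 + 2
3 = 1×2 + 1
2 = 2×1 + 0  (stop)
So 345/29 = [11; 1, 8, 1, 2].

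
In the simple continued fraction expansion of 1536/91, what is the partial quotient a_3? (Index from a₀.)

3

1536 = 16·91 + 80   →  a_0 = 16
91 = 1·80 + 11   →  a_1 = 1
80 = 7·11 + 3   →  a_2 = 7
11 = 3·3 + 2   →  a_3 = 3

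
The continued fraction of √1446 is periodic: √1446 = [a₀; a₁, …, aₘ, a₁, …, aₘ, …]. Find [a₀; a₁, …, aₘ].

[38; 38, 76]

a₀ = ⌊√1446⌋ = 38.
With m₀=0, d₀=1 and mₖ₊₁ = dₖaₖ − mₖ, dₖ₊₁ = (n − mₖ₊₁²)/dₖ, aₖ₊₁ = ⌊(a₀+mₖ₊₁)/dₖ₊₁⌋:
  k=1: m=38, d=2, a=38
  k=2: m=38, d=1, a=76
d=1 and a=2a₀=76 at k=2, so the next step gives (m, d) = (38, 2) again — its k=1 value — and the period has length 2.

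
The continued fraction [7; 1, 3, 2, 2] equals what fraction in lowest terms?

171/22

Fold from the inside: start with 2/1.
  2 + 1/2 = 5/2
  3 + 2/5 = 17/5
  1 + 5/17 = 22/17
  7 + 17/22 = 171/22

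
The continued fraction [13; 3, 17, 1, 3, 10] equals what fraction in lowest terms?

Using pₖ = aₖpₖ₋₁ + pₖ₋₂ and qₖ = aₖqₖ₋₁ + qₖ₋₂:
  k=0: a=13, p=13, q=1
  k=1: a=3, p=40, q=3
  k=2: a=17, p=693, q=52
  k=3: a=1, p=733, q=55
  k=4: a=3, p=2892, q=217
  k=5: a=10, p=29653, q=2225

29653/2225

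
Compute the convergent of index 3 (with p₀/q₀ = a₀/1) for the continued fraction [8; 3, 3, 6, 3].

523/63

Using pₖ = aₖpₖ₋₁ + pₖ₋₂, qₖ = aₖqₖ₋₁ + qₖ₋₂ (with p₋₁=1, p₋₂=0, q₋₁=0, q₋₂=1):
  k=0: a=8, p=8, q=1
  k=1: a=3, p=25, q=3
  k=2: a=3, p=83, q=10
  k=3: a=6, p=523, q=63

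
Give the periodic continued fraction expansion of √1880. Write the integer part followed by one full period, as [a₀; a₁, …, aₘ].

a₀ = ⌊√1880⌋ = 43.
With m₀=0, d₀=1 and mₖ₊₁ = dₖaₖ − mₖ, dₖ₊₁ = (n − mₖ₊₁²)/dₖ, aₖ₊₁ = ⌊(a₀+mₖ₊₁)/dₖ₊₁⌋:
  k=1: m=43, d=31, a=2
  k=2: m=19, d=49, a=1
  k=3: m=30, d=20, a=3
  k=4: m=30, d=49, a=1
  k=5: m=19, d=31, a=2
  k=6: m=43, d=1, a=86
d=1 and a=2a₀=86 at k=6, so the next step gives (m, d) = (43, 31) again — its k=1 value — and the period has length 6.

[43; 2, 1, 3, 1, 2, 86]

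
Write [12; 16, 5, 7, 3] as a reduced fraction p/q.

Fold from the inside: start with 3/1.
  7 + 1/3 = 22/3
  5 + 3/22 = 113/22
  16 + 22/113 = 1830/113
  12 + 113/1830 = 22073/1830

22073/1830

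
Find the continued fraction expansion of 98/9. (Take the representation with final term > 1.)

98 = 10·9 + 8
9 = 1·8 + 1
8 = 8·1 + 0  (stop)
So 98/9 = [10; 1, 8].

[10; 1, 8]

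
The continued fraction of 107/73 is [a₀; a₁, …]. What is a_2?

6

107 = 1·73 + 34   →  a_0 = 1
73 = 2·34 + 5   →  a_1 = 2
34 = 6·5 + 4   →  a_2 = 6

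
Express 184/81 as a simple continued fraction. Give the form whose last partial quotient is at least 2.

184 = 2*81 + 22
81 = 3*22 + 15
22 = 1*15 + 7
15 = 2*7 + 1
7 = 7*1 + 0  (stop)
So 184/81 = [2; 3, 1, 2, 7].

[2; 3, 1, 2, 7]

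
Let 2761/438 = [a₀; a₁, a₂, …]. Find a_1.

3

2761 = 6·438 + 133   →  a_0 = 6
438 = 3·133 + 39   →  a_1 = 3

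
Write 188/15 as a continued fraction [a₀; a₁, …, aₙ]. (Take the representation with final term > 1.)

[12; 1, 1, 7]

188 = 12*15 + 8
15 = 1*8 + 7
8 = 1*7 + 1
7 = 7*1 + 0  (stop)
So 188/15 = [12; 1, 1, 7].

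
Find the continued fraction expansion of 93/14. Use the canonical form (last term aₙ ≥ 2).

93 = 6·14 + 9
14 = 1·9 + 5
9 = 1·5 + 4
5 = 1·4 + 1
4 = 4·1 + 0  (stop)
So 93/14 = [6; 1, 1, 1, 4].

[6; 1, 1, 1, 4]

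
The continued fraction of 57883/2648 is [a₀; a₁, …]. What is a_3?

57883 = 21·2648 + 2275   →  a_0 = 21
2648 = 1·2275 + 373   →  a_1 = 1
2275 = 6·373 + 37   →  a_2 = 6
373 = 10·37 + 3   →  a_3 = 10

10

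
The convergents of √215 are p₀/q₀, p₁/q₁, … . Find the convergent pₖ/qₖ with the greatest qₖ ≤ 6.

44/3

√215 = [14; 1, 1, 1, 28, …] (period length 4).
Convergents:
  p_0/q_0 = 14/1
  p_1/q_1 = 15/1
  p_2/q_2 = 29/2
  p_3/q_3 = 44/3
  p_4/q_4 = 1261/86
q_3 = 3 ≤ 6 < 86 = q_4, so the answer is 44/3.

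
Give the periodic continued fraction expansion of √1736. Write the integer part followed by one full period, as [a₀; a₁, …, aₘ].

[41; 1, 1, 1, 82]

a₀ = ⌊√1736⌋ = 41.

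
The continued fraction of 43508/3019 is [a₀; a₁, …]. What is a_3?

3

43508 = 14·3019 + 1242   →  a_0 = 14
3019 = 2·1242 + 535   →  a_1 = 2
1242 = 2·535 + 172   →  a_2 = 2
535 = 3·172 + 19   →  a_3 = 3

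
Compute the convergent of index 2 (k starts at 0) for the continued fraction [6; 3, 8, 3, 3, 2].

Using pₖ = aₖpₖ₋₁ + pₖ₋₂, qₖ = aₖqₖ₋₁ + qₖ₋₂ (with p₋₁=1, p₋₂=0, q₋₁=0, q₋₂=1):
  k=0: a=6, p=6, q=1
  k=1: a=3, p=19, q=3
  k=2: a=8, p=158, q=25

158/25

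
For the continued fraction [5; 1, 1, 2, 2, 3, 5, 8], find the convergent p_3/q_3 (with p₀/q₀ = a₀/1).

28/5

Using pₖ = aₖpₖ₋₁ + pₖ₋₂, qₖ = aₖqₖ₋₁ + qₖ₋₂ (with p₋₁=1, p₋₂=0, q₋₁=0, q₋₂=1):
  k=0: a=5, p=5, q=1
  k=1: a=1, p=6, q=1
  k=2: a=1, p=11, q=2
  k=3: a=2, p=28, q=5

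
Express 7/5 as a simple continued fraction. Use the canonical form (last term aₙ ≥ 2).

7 = 1×5 + 2
5 = 2×2 + 1
2 = 2×1 + 0  (stop)
So 7/5 = [1; 2, 2].

[1; 2, 2]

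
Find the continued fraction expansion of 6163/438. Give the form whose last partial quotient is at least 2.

6163 = 14*438 + 31
438 = 14*31 + 4
31 = 7*4 + 3
4 = 1*3 + 1
3 = 3*1 + 0  (stop)
So 6163/438 = [14; 14, 7, 1, 3].

[14; 14, 7, 1, 3]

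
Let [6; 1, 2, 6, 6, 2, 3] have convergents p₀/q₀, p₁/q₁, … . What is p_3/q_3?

127/19

Using pₖ = aₖpₖ₋₁ + pₖ₋₂, qₖ = aₖqₖ₋₁ + qₖ₋₂ (with p₋₁=1, p₋₂=0, q₋₁=0, q₋₂=1):
  k=0: a=6, p=6, q=1
  k=1: a=1, p=7, q=1
  k=2: a=2, p=20, q=3
  k=3: a=6, p=127, q=19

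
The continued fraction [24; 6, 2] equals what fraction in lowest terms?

Fold from the inside: start with 2/1.
  6 + 1/2 = 13/2
  24 + 2/13 = 314/13

314/13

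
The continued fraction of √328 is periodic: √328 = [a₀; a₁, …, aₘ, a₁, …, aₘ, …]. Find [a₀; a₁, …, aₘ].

[18; 9, 36]

a₀ = ⌊√328⌋ = 18.
With m₀=0, d₀=1 and mₖ₊₁ = dₖaₖ − mₖ, dₖ₊₁ = (n − mₖ₊₁²)/dₖ, aₖ₊₁ = ⌊(a₀+mₖ₊₁)/dₖ₊₁⌋:
  k=1: m=18, d=4, a=9
  k=2: m=18, d=1, a=36
d=1 and a=2a₀=36 at k=2, so the next step gives (m, d) = (18, 4) again — its k=1 value — and the period has length 2.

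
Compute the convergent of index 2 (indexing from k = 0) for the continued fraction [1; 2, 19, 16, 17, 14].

58/39

Using pₖ = aₖpₖ₋₁ + pₖ₋₂, qₖ = aₖqₖ₋₁ + qₖ₋₂ (with p₋₁=1, p₋₂=0, q₋₁=0, q₋₂=1):
  k=0: a=1, p=1, q=1
  k=1: a=2, p=3, q=2
  k=2: a=19, p=58, q=39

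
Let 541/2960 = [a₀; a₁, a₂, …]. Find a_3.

541 = 0·2960 + 541   →  a_0 = 0
2960 = 5·541 + 255   →  a_1 = 5
541 = 2·255 + 31   →  a_2 = 2
255 = 8·31 + 7   →  a_3 = 8

8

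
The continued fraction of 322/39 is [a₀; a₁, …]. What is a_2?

322 = 8·39 + 10   →  a_0 = 8
39 = 3·10 + 9   →  a_1 = 3
10 = 1·9 + 1   →  a_2 = 1

1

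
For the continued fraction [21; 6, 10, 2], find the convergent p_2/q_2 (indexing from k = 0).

Using pₖ = aₖpₖ₋₁ + pₖ₋₂, qₖ = aₖqₖ₋₁ + qₖ₋₂ (with p₋₁=1, p₋₂=0, q₋₁=0, q₋₂=1):
  k=0: a=21, p=21, q=1
  k=1: a=6, p=127, q=6
  k=2: a=10, p=1291, q=61

1291/61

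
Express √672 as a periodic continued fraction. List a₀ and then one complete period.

a₀ = ⌊√672⌋ = 25.
With m₀=0, d₀=1 and mₖ₊₁ = dₖaₖ − mₖ, dₖ₊₁ = (n − mₖ₊₁²)/dₖ, aₖ₊₁ = ⌊(a₀+mₖ₊₁)/dₖ₊₁⌋:
  k=1: m=25, d=47, a=1
  k=2: m=22, d=4, a=11
  k=3: m=22, d=47, a=1
  k=4: m=25, d=1, a=50
d=1 and a=2a₀=50 at k=4, so the next step gives (m, d) = (25, 47) again — its k=1 value — and the period has length 4.

[25; 1, 11, 1, 50]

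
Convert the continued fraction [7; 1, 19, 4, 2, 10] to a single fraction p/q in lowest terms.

15114/1901

Fold from the inside: start with 10/1.
  2 + 1/10 = 21/10
  4 + 10/21 = 94/21
  19 + 21/94 = 1807/94
  1 + 94/1807 = 1901/1807
  7 + 1807/1901 = 15114/1901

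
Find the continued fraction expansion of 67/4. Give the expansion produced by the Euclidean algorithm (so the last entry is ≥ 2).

67 = 16*4 + 3
4 = 1*3 + 1
3 = 3*1 + 0  (stop)
So 67/4 = [16; 1, 3].

[16; 1, 3]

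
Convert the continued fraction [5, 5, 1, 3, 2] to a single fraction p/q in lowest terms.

269/52

Using pₖ = aₖpₖ₋₁ + pₖ₋₂ and qₖ = aₖqₖ₋₁ + qₖ₋₂:
  k=0: a=5, p=5, q=1
  k=1: a=5, p=26, q=5
  k=2: a=1, p=31, q=6
  k=3: a=3, p=119, q=23
  k=4: a=2, p=269, q=52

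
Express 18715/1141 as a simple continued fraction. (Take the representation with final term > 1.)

18715 = 16*1141 + 459
1141 = 2*459 + 223
459 = 2*223 + 13
223 = 17*13 + 2
13 = 6*2 + 1
2 = 2*1 + 0  (stop)
So 18715/1141 = [16; 2, 2, 17, 6, 2].

[16; 2, 2, 17, 6, 2]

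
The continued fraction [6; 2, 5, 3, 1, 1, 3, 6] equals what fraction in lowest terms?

Using pₖ = aₖpₖ₋₁ + pₖ₋₂ and qₖ = aₖqₖ₋₁ + qₖ₋₂:
  k=0: a=6, p=6, q=1
  k=1: a=2, p=13, q=2
  k=2: a=5, p=71, q=11
  k=3: a=3, p=226, q=35
  k=4: a=1, p=297, q=46
  k=5: a=1, p=523, q=81
  k=6: a=3, p=1866, q=289
  k=7: a=6, p=11719, q=1815

11719/1815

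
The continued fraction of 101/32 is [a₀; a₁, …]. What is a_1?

101 = 3·32 + 5   →  a_0 = 3
32 = 6·5 + 2   →  a_1 = 6

6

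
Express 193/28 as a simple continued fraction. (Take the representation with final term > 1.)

193 = 6·28 + 25
28 = 1·25 + 3
25 = 8·3 + 1
3 = 3·1 + 0  (stop)
So 193/28 = [6; 1, 8, 3].

[6; 1, 8, 3]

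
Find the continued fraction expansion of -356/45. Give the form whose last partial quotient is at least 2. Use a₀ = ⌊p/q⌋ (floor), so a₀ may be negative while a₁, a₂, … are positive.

[-8; 11, 4]

-356 = -8·45 + 4
45 = 11·4 + 1
4 = 4·1 + 0  (stop)
So -356/45 = [-8; 11, 4].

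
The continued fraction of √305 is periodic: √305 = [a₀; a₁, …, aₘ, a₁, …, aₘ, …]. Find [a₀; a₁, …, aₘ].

a₀ = ⌊√305⌋ = 17.
With m₀=0, d₀=1 and mₖ₊₁ = dₖaₖ − mₖ, dₖ₊₁ = (n − mₖ₊₁²)/dₖ, aₖ₊₁ = ⌊(a₀+mₖ₊₁)/dₖ₊₁⌋:
  k=1: m=17, d=16, a=2
  k=2: m=15, d=5, a=6
  k=3: m=15, d=16, a=2
  k=4: m=17, d=1, a=34
d=1 and a=2a₀=34 at k=4, so the next step gives (m, d) = (17, 16) again — its k=1 value — and the period has length 4.

[17; 2, 6, 2, 34]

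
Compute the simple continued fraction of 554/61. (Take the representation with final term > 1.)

554 = 9·61 + 5
61 = 12·5 + 1
5 = 5·1 + 0  (stop)
So 554/61 = [9; 12, 5].

[9; 12, 5]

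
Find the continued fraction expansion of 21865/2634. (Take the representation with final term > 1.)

21865 = 8×2634 + 793
2634 = 3×793 + 255
793 = 3×255 + 28
255 = 9×28 + 3
28 = 9×3 + 1
3 = 3×1 + 0  (stop)
So 21865/2634 = [8; 3, 3, 9, 9, 3].

[8; 3, 3, 9, 9, 3]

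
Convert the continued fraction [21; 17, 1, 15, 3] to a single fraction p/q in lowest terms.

Fold from the inside: start with 3/1.
  15 + 1/3 = 46/3
  1 + 3/46 = 49/46
  17 + 46/49 = 879/49
  21 + 49/879 = 18508/879

18508/879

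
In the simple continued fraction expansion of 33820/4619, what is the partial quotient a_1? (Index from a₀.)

33820 = 7·4619 + 1487   →  a_0 = 7
4619 = 3·1487 + 158   →  a_1 = 3

3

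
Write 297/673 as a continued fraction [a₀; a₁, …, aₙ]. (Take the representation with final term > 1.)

297 = 0×673 + 297
673 = 2×297 + 79
297 = 3×79 + 60
79 = 1×60 + 19
60 = 3×19 + 3
19 = 6×3 + 1
3 = 3×1 + 0  (stop)
So 297/673 = [0; 2, 3, 1, 3, 6, 3].

[0; 2, 3, 1, 3, 6, 3]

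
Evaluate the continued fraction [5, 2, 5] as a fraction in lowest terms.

Fold from the inside: start with 5/1.
  2 + 1/5 = 11/5
  5 + 5/11 = 60/11

60/11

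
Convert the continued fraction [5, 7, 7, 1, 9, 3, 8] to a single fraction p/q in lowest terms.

Using pₖ = aₖpₖ₋₁ + pₖ₋₂ and qₖ = aₖqₖ₋₁ + qₖ₋₂:
  k=0: a=5, p=5, q=1
  k=1: a=7, p=36, q=7
  k=2: a=7, p=257, q=50
  k=3: a=1, p=293, q=57
  k=4: a=9, p=2894, q=563
  k=5: a=3, p=8975, q=1746
  k=6: a=8, p=74694, q=14531

74694/14531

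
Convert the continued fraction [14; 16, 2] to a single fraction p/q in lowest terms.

Using pₖ = aₖpₖ₋₁ + pₖ₋₂ and qₖ = aₖqₖ₋₁ + qₖ₋₂:
  k=0: a=14, p=14, q=1
  k=1: a=16, p=225, q=16
  k=2: a=2, p=464, q=33

464/33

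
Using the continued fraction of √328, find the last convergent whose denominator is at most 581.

√328 = [18; 9, 36, …] (period length 2).
Convergents:
  p_0/q_0 = 18/1
  p_1/q_1 = 163/9
  p_2/q_2 = 5886/325
  p_3/q_3 = 53137/2934
q_2 = 325 ≤ 581 < 2934 = q_3, so the answer is 5886/325.

5886/325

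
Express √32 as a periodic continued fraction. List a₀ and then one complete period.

a₀ = ⌊√32⌋ = 5.
With m₀=0, d₀=1 and mₖ₊₁ = dₖaₖ − mₖ, dₖ₊₁ = (n − mₖ₊₁²)/dₖ, aₖ₊₁ = ⌊(a₀+mₖ₊₁)/dₖ₊₁⌋:
  k=1: m=5, d=7, a=1
  k=2: m=2, d=4, a=1
  k=3: m=2, d=7, a=1
  k=4: m=5, d=1, a=10
d=1 and a=2a₀=10 at k=4, so the next step gives (m, d) = (5, 7) again — its k=1 value — and the period has length 4.

[5; 1, 1, 1, 10]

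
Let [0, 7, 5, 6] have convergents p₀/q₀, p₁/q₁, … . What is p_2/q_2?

Using pₖ = aₖpₖ₋₁ + pₖ₋₂, qₖ = aₖqₖ₋₁ + qₖ₋₂ (with p₋₁=1, p₋₂=0, q₋₁=0, q₋₂=1):
  k=0: a=0, p=0, q=1
  k=1: a=7, p=1, q=7
  k=2: a=5, p=5, q=36

5/36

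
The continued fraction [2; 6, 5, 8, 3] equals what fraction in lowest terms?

Using pₖ = aₖpₖ₋₁ + pₖ₋₂ and qₖ = aₖqₖ₋₁ + qₖ₋₂:
  k=0: a=2, p=2, q=1
  k=1: a=6, p=13, q=6
  k=2: a=5, p=67, q=31
  k=3: a=8, p=549, q=254
  k=4: a=3, p=1714, q=793

1714/793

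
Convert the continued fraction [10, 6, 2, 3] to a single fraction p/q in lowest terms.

Using pₖ = aₖpₖ₋₁ + pₖ₋₂ and qₖ = aₖqₖ₋₁ + qₖ₋₂:
  k=0: a=10, p=10, q=1
  k=1: a=6, p=61, q=6
  k=2: a=2, p=132, q=13
  k=3: a=3, p=457, q=45

457/45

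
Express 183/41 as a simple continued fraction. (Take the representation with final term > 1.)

[4; 2, 6, 3]

183 = 4·41 + 19
41 = 2·19 + 3
19 = 6·3 + 1
3 = 3·1 + 0  (stop)
So 183/41 = [4; 2, 6, 3].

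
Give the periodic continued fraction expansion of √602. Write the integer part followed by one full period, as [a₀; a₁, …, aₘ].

[24; 1, 1, 6, 1, 1, 48]

a₀ = ⌊√602⌋ = 24.
With m₀=0, d₀=1 and mₖ₊₁ = dₖaₖ − mₖ, dₖ₊₁ = (n − mₖ₊₁²)/dₖ, aₖ₊₁ = ⌊(a₀+mₖ₊₁)/dₖ₊₁⌋:
  k=1: m=24, d=26, a=1
  k=2: m=2, d=23, a=1
  k=3: m=21, d=7, a=6
  k=4: m=21, d=23, a=1
  k=5: m=2, d=26, a=1
  k=6: m=24, d=1, a=48
d=1 and a=2a₀=48 at k=6, so the next step gives (m, d) = (24, 26) again — its k=1 value — and the period has length 6.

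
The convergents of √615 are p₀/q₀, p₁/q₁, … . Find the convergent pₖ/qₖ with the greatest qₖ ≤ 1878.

√615 = [24; 1, 3, 1, 48, …] (period length 4).
Convergents:
  p_0/q_0 = 24/1
  p_1/q_1 = 25/1
  p_2/q_2 = 99/4
  p_3/q_3 = 124/5
  p_4/q_4 = 6051/244
  p_5/q_5 = 6175/249
  p_6/q_6 = 24576/991
  p_7/q_7 = 30751/1240
  p_8/q_8 = 1500624/60511
q_7 = 1240 ≤ 1878 < 60511 = q_8, so the answer is 30751/1240.

30751/1240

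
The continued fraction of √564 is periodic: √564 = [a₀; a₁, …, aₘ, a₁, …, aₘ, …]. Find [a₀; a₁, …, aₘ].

[23; 1, 2, 1, 46]

a₀ = ⌊√564⌋ = 23.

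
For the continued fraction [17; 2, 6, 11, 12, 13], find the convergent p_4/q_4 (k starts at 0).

Using pₖ = aₖpₖ₋₁ + pₖ₋₂, qₖ = aₖqₖ₋₁ + qₖ₋₂ (with p₋₁=1, p₋₂=0, q₋₁=0, q₋₂=1):
  k=0: a=17, p=17, q=1
  k=1: a=2, p=35, q=2
  k=2: a=6, p=227, q=13
  k=3: a=11, p=2532, q=145
  k=4: a=12, p=30611, q=1753

30611/1753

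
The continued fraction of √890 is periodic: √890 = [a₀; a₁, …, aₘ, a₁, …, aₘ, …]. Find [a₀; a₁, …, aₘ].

a₀ = ⌊√890⌋ = 29.
With m₀=0, d₀=1 and mₖ₊₁ = dₖaₖ − mₖ, dₖ₊₁ = (n − mₖ₊₁²)/dₖ, aₖ₊₁ = ⌊(a₀+mₖ₊₁)/dₖ₊₁⌋:
  k=1: m=29, d=49, a=1
  k=2: m=20, d=10, a=4
  k=3: m=20, d=49, a=1
  k=4: m=29, d=1, a=58
d=1 and a=2a₀=58 at k=4, so the next step gives (m, d) = (29, 49) again — its k=1 value — and the period has length 4.

[29; 1, 4, 1, 58]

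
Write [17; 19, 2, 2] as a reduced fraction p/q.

Using pₖ = aₖpₖ₋₁ + pₖ₋₂ and qₖ = aₖqₖ₋₁ + qₖ₋₂:
  k=0: a=17, p=17, q=1
  k=1: a=19, p=324, q=19
  k=2: a=2, p=665, q=39
  k=3: a=2, p=1654, q=97

1654/97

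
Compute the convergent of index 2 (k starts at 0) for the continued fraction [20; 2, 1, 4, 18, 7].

61/3

Using pₖ = aₖpₖ₋₁ + pₖ₋₂, qₖ = aₖqₖ₋₁ + qₖ₋₂ (with p₋₁=1, p₋₂=0, q₋₁=0, q₋₂=1):
  k=0: a=20, p=20, q=1
  k=1: a=2, p=41, q=2
  k=2: a=1, p=61, q=3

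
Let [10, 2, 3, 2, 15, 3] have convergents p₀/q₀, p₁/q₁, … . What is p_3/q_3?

Using pₖ = aₖpₖ₋₁ + pₖ₋₂, qₖ = aₖqₖ₋₁ + qₖ₋₂ (with p₋₁=1, p₋₂=0, q₋₁=0, q₋₂=1):
  k=0: a=10, p=10, q=1
  k=1: a=2, p=21, q=2
  k=2: a=3, p=73, q=7
  k=3: a=2, p=167, q=16

167/16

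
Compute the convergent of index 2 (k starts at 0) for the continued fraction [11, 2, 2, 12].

57/5

Using pₖ = aₖpₖ₋₁ + pₖ₋₂, qₖ = aₖqₖ₋₁ + qₖ₋₂ (with p₋₁=1, p₋₂=0, q₋₁=0, q₋₂=1):
  k=0: a=11, p=11, q=1
  k=1: a=2, p=23, q=2
  k=2: a=2, p=57, q=5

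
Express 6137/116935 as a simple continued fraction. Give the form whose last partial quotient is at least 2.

6137 = 0·116935 + 6137
116935 = 19·6137 + 332
6137 = 18·332 + 161
332 = 2·161 + 10
161 = 16·10 + 1
10 = 10·1 + 0  (stop)
So 6137/116935 = [0; 19, 18, 2, 16, 10].

[0; 19, 18, 2, 16, 10]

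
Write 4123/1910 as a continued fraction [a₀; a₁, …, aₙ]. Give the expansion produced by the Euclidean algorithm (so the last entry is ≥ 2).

[2; 6, 3, 3, 2, 2, 5]

4123 = 2×1910 + 303
1910 = 6×303 + 92
303 = 3×92 + 27
92 = 3×27 + 11
27 = 2×11 + 5
11 = 2×5 + 1
5 = 5×1 + 0  (stop)
So 4123/1910 = [2; 6, 3, 3, 2, 2, 5].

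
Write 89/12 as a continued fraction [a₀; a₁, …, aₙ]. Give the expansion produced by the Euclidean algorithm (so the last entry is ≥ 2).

[7; 2, 2, 2]

89 = 7*12 + 5
12 = 2*5 + 2
5 = 2*2 + 1
2 = 2*1 + 0  (stop)
So 89/12 = [7; 2, 2, 2].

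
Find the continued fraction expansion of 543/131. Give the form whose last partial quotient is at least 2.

[4; 6, 1, 8, 2]

543 = 4·131 + 19
131 = 6·19 + 17
19 = 1·17 + 2
17 = 8·2 + 1
2 = 2·1 + 0  (stop)
So 543/131 = [4; 6, 1, 8, 2].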